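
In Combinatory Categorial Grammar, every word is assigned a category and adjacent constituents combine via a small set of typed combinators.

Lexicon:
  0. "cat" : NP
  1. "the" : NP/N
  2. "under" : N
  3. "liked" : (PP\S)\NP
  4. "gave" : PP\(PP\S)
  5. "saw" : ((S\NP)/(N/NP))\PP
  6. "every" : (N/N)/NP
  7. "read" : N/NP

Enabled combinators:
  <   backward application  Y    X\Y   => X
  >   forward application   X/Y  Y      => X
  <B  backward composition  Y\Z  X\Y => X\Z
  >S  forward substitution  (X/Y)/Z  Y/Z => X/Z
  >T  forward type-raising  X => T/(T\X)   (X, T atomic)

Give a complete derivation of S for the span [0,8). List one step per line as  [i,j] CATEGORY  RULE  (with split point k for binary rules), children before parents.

[0,1] NP  lex  "cat"
[1,2] NP/N  lex  "the"
[2,3] N  lex  "under"
[1,3] NP  >  k=2
[3,4] (PP\S)\NP  lex  "liked"
[1,4] PP\S  <  k=3
[4,5] PP\(PP\S)  lex  "gave"
[1,5] PP  <  k=4
[5,6] ((S\NP)/(N/NP))\PP  lex  "saw"
[1,6] (S\NP)/(N/NP)  <  k=5
[6,7] (N/N)/NP  lex  "every"
[7,8] N/NP  lex  "read"
[6,8] N/NP  >S  k=7
[1,8] S\NP  >  k=6
[0,8] S  <  k=1

[0,8] S   <
  [0,1] "cat" : NP
  [1,8] S\NP   >
    [1,6] (S\NP)/(N/NP)   <
      [1,5] PP   <
        [1,4] PP\S   <
          [1,3] NP   >
            [1,2] "the" : NP/N
            [2,3] "under" : N
          [3,4] "liked" : (PP\S)\NP
        [4,5] "gave" : PP\(PP\S)
      [5,6] "saw" : ((S\NP)/(N/NP))\PP
    [6,8] N/NP   >S
      [6,7] "every" : (N/N)/NP
      [7,8] "read" : N/NP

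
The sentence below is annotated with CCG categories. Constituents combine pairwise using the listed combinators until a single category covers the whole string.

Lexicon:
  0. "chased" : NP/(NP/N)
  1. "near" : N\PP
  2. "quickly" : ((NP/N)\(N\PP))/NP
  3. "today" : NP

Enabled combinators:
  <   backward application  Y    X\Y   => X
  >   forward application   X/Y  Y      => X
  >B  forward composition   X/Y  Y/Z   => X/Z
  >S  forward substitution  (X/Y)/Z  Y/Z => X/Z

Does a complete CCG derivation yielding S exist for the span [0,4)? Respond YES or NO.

NO

NP/(NP/N) N\PP ((NP/N)\(N\PP))/NP NP
CKY chart[0,4] = {NP}; S ∉ chart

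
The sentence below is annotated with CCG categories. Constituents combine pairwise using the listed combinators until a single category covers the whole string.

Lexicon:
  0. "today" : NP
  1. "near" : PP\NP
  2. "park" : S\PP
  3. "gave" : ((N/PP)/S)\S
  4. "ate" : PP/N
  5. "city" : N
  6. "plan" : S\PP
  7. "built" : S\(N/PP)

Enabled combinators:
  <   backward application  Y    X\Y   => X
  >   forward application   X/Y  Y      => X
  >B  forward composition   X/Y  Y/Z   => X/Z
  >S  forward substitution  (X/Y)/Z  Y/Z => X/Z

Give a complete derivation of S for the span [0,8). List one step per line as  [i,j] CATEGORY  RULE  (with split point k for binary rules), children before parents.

[0,8] S   <
  [0,7] N/PP   >
    [0,4] (N/PP)/S   <
      [0,3] S   <
        [0,2] PP   <
          [0,1] "today" : NP
          [1,2] "near" : PP\NP
        [2,3] "park" : S\PP
      [3,4] "gave" : ((N/PP)/S)\S
    [4,7] S   <
      [4,6] PP   >
        [4,5] "ate" : PP/N
        [5,6] "city" : N
      [6,7] "plan" : S\PP
  [7,8] "built" : S\(N/PP)

[0,1] NP  lex  "today"
[1,2] PP\NP  lex  "near"
[0,2] PP  <  k=1
[2,3] S\PP  lex  "park"
[0,3] S  <  k=2
[3,4] ((N/PP)/S)\S  lex  "gave"
[0,4] (N/PP)/S  <  k=3
[4,5] PP/N  lex  "ate"
[5,6] N  lex  "city"
[4,6] PP  >  k=5
[6,7] S\PP  lex  "plan"
[4,7] S  <  k=6
[0,7] N/PP  >  k=4
[7,8] S\(N/PP)  lex  "built"
[0,8] S  <  k=7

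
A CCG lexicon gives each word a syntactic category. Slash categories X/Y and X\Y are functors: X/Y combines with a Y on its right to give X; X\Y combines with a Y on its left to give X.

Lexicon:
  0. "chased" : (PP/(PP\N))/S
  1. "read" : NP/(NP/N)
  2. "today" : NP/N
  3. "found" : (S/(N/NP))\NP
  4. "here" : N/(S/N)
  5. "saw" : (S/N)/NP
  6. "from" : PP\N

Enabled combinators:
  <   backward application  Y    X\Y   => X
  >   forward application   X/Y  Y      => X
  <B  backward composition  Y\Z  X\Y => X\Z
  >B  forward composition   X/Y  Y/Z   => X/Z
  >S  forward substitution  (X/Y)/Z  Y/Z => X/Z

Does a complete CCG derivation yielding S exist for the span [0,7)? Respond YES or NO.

(PP/(PP\N))/S NP/(NP/N) NP/N (S/(N/NP))\NP N/(S/N) (S/N)/NP PP\N
CKY chart[0,7] = {PP}; S ∉ chart

NO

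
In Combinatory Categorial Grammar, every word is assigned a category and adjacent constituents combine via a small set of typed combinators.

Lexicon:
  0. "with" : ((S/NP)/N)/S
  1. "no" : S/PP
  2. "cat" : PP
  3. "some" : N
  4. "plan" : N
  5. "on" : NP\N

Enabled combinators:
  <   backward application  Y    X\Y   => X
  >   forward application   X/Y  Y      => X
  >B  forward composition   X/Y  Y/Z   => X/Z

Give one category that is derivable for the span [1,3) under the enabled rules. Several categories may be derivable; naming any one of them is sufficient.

[0,6] S   >
  [0,4] S/NP   >
    [0,3] (S/NP)/N   >
      [0,1] "with" : ((S/NP)/N)/S
      [1,3] S   >
        [1,2] "no" : S/PP
        [2,3] "cat" : PP
    [3,4] "some" : N
  [4,6] NP   <
    [4,5] "plan" : N
    [5,6] "on" : NP\N

S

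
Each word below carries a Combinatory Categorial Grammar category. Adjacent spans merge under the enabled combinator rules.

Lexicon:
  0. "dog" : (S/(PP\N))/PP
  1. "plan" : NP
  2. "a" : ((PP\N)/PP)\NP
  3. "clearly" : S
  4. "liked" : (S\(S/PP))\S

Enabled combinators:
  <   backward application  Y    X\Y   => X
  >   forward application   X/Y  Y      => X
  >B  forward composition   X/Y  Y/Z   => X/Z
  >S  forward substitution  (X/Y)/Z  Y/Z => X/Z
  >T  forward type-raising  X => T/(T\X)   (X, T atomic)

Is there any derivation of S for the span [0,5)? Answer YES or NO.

YES

[0,5] S   <
  [0,3] S/PP   >S
    [0,1] "dog" : (S/(PP\N))/PP
    [1,3] (PP\N)/PP   <
      [1,2] "plan" : NP
      [2,3] "a" : ((PP\N)/PP)\NP
  [3,5] S\(S/PP)   <
    [3,4] "clearly" : S
    [4,5] "liked" : (S\(S/PP))\S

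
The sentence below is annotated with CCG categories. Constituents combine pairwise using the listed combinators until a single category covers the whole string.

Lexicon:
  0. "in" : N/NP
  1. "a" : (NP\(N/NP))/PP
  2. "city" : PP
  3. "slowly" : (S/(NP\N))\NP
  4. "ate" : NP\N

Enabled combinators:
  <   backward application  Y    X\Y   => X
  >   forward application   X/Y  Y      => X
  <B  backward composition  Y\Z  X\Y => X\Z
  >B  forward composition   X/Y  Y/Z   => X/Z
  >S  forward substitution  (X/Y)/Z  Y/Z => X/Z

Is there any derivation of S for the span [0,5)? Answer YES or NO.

YES

[0,5] S   >
  [0,4] S/(NP\N)   <
    [0,3] NP   <
      [0,1] "in" : N/NP
      [1,3] NP\(N/NP)   >
        [1,2] "a" : (NP\(N/NP))/PP
        [2,3] "city" : PP
    [3,4] "slowly" : (S/(NP\N))\NP
  [4,5] "ate" : NP\N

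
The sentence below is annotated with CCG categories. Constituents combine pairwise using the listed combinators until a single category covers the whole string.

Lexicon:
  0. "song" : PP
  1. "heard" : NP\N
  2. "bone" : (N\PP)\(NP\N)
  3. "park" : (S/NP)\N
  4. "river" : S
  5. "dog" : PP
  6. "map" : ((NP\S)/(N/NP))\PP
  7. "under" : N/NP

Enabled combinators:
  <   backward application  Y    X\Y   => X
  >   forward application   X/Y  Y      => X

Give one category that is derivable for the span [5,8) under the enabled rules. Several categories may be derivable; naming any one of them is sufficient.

NP\S

[0,8] S   >
  [0,4] S/NP   <
    [0,3] N   <
      [0,1] "song" : PP
      [1,3] N\PP   <
        [1,2] "heard" : NP\N
        [2,3] "bone" : (N\PP)\(NP\N)
    [3,4] "park" : (S/NP)\N
  [4,8] NP   <
    [4,5] "river" : S
    [5,8] NP\S   >
      [5,7] (NP\S)/(N/NP)   <
        [5,6] "dog" : PP
        [6,7] "map" : ((NP\S)/(N/NP))\PP
      [7,8] "under" : N/NP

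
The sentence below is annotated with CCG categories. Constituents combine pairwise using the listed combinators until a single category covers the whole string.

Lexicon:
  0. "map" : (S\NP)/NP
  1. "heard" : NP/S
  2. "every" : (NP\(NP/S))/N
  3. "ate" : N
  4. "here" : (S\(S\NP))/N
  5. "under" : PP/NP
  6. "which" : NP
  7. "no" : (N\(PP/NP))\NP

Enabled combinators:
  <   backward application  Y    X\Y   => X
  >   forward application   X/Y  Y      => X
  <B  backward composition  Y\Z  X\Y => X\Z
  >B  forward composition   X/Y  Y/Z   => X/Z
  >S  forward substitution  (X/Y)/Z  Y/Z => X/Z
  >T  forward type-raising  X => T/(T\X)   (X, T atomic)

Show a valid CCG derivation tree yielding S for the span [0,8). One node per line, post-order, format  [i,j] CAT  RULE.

[0,8] S   <
  [0,4] S\NP   >
    [0,1] "map" : (S\NP)/NP
    [1,4] NP   <
      [1,2] "heard" : NP/S
      [2,4] NP\(NP/S)   >
        [2,3] "every" : (NP\(NP/S))/N
        [3,4] "ate" : N
  [4,8] S\(S\NP)   >
    [4,5] "here" : (S\(S\NP))/N
    [5,8] N   <
      [5,6] "under" : PP/NP
      [6,8] N\(PP/NP)   <
        [6,7] "which" : NP
        [7,8] "no" : (N\(PP/NP))\NP

[0,1] (S\NP)/NP  lex  "map"
[1,2] NP/S  lex  "heard"
[2,3] (NP\(NP/S))/N  lex  "every"
[3,4] N  lex  "ate"
[2,4] NP\(NP/S)  >  k=3
[1,4] NP  <  k=2
[0,4] S\NP  >  k=1
[4,5] (S\(S\NP))/N  lex  "here"
[5,6] PP/NP  lex  "under"
[6,7] NP  lex  "which"
[7,8] (N\(PP/NP))\NP  lex  "no"
[6,8] N\(PP/NP)  <  k=7
[5,8] N  <  k=6
[4,8] S\(S\NP)  >  k=5
[0,8] S  <  k=4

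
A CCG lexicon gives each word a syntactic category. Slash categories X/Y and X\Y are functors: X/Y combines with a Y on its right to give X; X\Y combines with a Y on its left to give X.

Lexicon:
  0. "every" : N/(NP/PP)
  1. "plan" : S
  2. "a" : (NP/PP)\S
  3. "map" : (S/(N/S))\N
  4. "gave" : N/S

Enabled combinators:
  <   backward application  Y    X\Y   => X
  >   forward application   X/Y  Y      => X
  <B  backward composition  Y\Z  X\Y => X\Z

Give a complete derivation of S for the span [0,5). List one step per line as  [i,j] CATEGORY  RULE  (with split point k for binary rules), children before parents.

[0,1] N/(NP/PP)  lex  "every"
[1,2] S  lex  "plan"
[2,3] (NP/PP)\S  lex  "a"
[1,3] NP/PP  <  k=2
[0,3] N  >  k=1
[3,4] (S/(N/S))\N  lex  "map"
[0,4] S/(N/S)  <  k=3
[4,5] N/S  lex  "gave"
[0,5] S  >  k=4

[0,5] S   >
  [0,4] S/(N/S)   <
    [0,3] N   >
      [0,1] "every" : N/(NP/PP)
      [1,3] NP/PP   <
        [1,2] "plan" : S
        [2,3] "a" : (NP/PP)\S
    [3,4] "map" : (S/(N/S))\N
  [4,5] "gave" : N/S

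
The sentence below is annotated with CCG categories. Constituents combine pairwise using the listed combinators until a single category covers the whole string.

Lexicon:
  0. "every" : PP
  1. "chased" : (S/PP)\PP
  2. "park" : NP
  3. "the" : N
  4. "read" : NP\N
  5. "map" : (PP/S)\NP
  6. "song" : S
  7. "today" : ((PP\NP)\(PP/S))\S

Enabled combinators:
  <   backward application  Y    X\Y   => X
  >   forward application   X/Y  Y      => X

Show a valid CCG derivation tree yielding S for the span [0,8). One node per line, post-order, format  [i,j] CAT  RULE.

[0,8] S   >
  [0,2] S/PP   <
    [0,1] "every" : PP
    [1,2] "chased" : (S/PP)\PP
  [2,8] PP   <
    [2,3] "park" : NP
    [3,8] PP\NP   <
      [3,6] PP/S   <
        [3,5] NP   <
          [3,4] "the" : N
          [4,5] "read" : NP\N
        [5,6] "map" : (PP/S)\NP
      [6,8] (PP\NP)\(PP/S)   <
        [6,7] "song" : S
        [7,8] "today" : ((PP\NP)\(PP/S))\S

[0,1] PP  lex  "every"
[1,2] (S/PP)\PP  lex  "chased"
[0,2] S/PP  <  k=1
[2,3] NP  lex  "park"
[3,4] N  lex  "the"
[4,5] NP\N  lex  "read"
[3,5] NP  <  k=4
[5,6] (PP/S)\NP  lex  "map"
[3,6] PP/S  <  k=5
[6,7] S  lex  "song"
[7,8] ((PP\NP)\(PP/S))\S  lex  "today"
[6,8] (PP\NP)\(PP/S)  <  k=7
[3,8] PP\NP  <  k=6
[2,8] PP  <  k=3
[0,8] S  >  k=2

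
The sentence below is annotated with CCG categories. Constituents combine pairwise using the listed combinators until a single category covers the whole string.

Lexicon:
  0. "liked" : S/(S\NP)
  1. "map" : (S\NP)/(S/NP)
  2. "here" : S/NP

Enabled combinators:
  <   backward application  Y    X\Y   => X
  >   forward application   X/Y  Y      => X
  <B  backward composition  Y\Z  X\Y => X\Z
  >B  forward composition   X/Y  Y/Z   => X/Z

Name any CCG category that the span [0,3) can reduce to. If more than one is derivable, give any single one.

[0,3] S   >
  [0,1] "liked" : S/(S\NP)
  [1,3] S\NP   >
    [1,2] "map" : (S\NP)/(S/NP)
    [2,3] "here" : S/NP

S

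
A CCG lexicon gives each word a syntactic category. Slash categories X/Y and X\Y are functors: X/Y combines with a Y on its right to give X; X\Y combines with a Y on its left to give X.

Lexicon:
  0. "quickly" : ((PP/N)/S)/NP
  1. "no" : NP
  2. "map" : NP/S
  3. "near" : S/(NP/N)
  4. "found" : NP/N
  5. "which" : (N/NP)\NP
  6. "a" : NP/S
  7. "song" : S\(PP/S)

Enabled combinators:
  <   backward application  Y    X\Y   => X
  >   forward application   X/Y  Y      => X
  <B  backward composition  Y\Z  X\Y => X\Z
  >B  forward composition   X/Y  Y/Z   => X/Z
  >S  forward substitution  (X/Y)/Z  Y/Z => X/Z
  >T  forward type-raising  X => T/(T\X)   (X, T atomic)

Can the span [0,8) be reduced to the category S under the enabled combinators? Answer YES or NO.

YES

[0,8] S   <
  [0,7] PP/S   >S
    [0,2] (PP/N)/S   >
      [0,1] "quickly" : ((PP/N)/S)/NP
      [1,2] "no" : NP
    [2,7] N/S   >B
      [2,6] N/NP   <
        [2,5] NP   >
          [2,3] "map" : NP/S
          [3,5] S   >
            [3,4] "near" : S/(NP/N)
            [4,5] "found" : NP/N
        [5,6] "which" : (N/NP)\NP
      [6,7] "a" : NP/S
  [7,8] "song" : S\(PP/S)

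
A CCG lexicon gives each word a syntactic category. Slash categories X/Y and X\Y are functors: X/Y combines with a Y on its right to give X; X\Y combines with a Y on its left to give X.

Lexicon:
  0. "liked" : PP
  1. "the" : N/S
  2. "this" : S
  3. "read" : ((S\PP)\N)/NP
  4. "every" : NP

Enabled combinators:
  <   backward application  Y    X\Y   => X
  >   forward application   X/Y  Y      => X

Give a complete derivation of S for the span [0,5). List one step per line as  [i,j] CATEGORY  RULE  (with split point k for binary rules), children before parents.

[0,1] PP  lex  "liked"
[1,2] N/S  lex  "the"
[2,3] S  lex  "this"
[1,3] N  >  k=2
[3,4] ((S\PP)\N)/NP  lex  "read"
[4,5] NP  lex  "every"
[3,5] (S\PP)\N  >  k=4
[1,5] S\PP  <  k=3
[0,5] S  <  k=1

[0,5] S   <
  [0,1] "liked" : PP
  [1,5] S\PP   <
    [1,3] N   >
      [1,2] "the" : N/S
      [2,3] "this" : S
    [3,5] (S\PP)\N   >
      [3,4] "read" : ((S\PP)\N)/NP
      [4,5] "every" : NP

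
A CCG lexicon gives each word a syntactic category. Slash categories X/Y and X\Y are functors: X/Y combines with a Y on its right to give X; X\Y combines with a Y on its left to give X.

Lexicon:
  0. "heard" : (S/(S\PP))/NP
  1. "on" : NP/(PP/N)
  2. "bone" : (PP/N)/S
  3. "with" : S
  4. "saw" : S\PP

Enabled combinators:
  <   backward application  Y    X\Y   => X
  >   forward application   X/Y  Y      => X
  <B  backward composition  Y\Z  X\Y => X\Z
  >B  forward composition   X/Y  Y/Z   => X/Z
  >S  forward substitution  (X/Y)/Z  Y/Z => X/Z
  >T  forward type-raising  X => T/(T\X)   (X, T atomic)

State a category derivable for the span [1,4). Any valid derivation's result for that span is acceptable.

NP

[0,5] S   >
  [0,4] S/(S\PP)   >
    [0,1] "heard" : (S/(S\PP))/NP
    [1,4] NP   >
      [1,3] NP/S   >B
        [1,2] "on" : NP/(PP/N)
        [2,3] "bone" : (PP/N)/S
      [3,4] "with" : S
  [4,5] "saw" : S\PP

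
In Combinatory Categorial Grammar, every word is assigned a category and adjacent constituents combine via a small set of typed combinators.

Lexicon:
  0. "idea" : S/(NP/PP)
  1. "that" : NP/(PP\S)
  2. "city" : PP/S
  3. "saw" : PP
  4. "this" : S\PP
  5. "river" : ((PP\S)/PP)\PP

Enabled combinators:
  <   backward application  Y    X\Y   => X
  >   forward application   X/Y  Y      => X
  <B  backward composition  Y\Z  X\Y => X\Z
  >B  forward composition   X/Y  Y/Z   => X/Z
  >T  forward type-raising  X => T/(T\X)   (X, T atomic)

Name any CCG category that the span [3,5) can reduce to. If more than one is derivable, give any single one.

S

[0,6] S   >
  [0,1] "idea" : S/(NP/PP)
  [1,6] NP/PP   >B
    [1,2] "that" : NP/(PP\S)
    [2,6] (PP\S)/PP   <
      [2,5] PP   >
        [2,3] "city" : PP/S
        [3,5] S   <
          [3,4] "saw" : PP
          [4,5] "this" : S\PP
      [5,6] "river" : ((PP\S)/PP)\PP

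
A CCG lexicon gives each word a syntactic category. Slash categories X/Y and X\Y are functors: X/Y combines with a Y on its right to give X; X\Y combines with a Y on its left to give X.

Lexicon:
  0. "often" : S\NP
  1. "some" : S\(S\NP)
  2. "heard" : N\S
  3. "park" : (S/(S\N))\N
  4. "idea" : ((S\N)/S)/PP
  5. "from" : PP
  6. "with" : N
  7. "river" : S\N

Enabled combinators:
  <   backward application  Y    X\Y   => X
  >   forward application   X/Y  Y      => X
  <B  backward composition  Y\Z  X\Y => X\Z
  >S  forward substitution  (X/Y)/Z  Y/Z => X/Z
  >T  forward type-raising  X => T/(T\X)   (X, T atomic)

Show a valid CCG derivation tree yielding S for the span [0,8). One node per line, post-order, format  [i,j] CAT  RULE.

[0,1] S\NP  lex  "often"
[1,2] S\(S\NP)  lex  "some"
[0,2] S  <  k=1
[2,3] N\S  lex  "heard"
[0,3] N  <  k=2
[3,4] (S/(S\N))\N  lex  "park"
[0,4] S/(S\N)  <  k=3
[4,5] ((S\N)/S)/PP  lex  "idea"
[5,6] PP  lex  "from"
[4,6] (S\N)/S  >  k=5
[6,7] N  lex  "with"
[7,8] S\N  lex  "river"
[6,8] S  <  k=7
[4,8] S\N  >  k=6
[0,8] S  >  k=4

[0,8] S   >
  [0,4] S/(S\N)   <
    [0,3] N   <
      [0,2] S   <
        [0,1] "often" : S\NP
        [1,2] "some" : S\(S\NP)
      [2,3] "heard" : N\S
    [3,4] "park" : (S/(S\N))\N
  [4,8] S\N   >
    [4,6] (S\N)/S   >
      [4,5] "idea" : ((S\N)/S)/PP
      [5,6] "from" : PP
    [6,8] S   <
      [6,7] "with" : N
      [7,8] "river" : S\N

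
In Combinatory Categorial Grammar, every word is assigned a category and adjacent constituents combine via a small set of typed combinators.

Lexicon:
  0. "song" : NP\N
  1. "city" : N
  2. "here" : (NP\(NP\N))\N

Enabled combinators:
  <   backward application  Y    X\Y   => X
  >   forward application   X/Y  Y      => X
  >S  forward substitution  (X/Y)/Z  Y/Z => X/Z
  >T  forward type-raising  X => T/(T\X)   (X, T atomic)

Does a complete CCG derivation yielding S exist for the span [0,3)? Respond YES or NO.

NP\N N (NP\(NP\N))\N
CKY chart[0,3] = {N/(N\NP), NP, NP/(NP\NP), PP/(PP\NP), S/(S\NP)}; S ∉ chart

NO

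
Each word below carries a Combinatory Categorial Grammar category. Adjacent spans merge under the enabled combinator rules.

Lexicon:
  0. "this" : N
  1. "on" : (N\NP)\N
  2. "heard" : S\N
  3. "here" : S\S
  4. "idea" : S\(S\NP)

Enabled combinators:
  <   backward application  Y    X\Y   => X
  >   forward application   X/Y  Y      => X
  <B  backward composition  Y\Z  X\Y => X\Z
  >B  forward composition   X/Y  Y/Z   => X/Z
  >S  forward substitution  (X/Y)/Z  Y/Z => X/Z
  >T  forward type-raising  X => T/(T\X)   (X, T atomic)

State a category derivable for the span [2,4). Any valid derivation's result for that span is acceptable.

S\N

[0,5] S   <
  [0,4] S\NP   <B
    [0,2] N\NP   <
      [0,1] "this" : N
      [1,2] "on" : (N\NP)\N
    [2,4] S\N   <B
      [2,3] "heard" : S\N
      [3,4] "here" : S\S
  [4,5] "idea" : S\(S\NP)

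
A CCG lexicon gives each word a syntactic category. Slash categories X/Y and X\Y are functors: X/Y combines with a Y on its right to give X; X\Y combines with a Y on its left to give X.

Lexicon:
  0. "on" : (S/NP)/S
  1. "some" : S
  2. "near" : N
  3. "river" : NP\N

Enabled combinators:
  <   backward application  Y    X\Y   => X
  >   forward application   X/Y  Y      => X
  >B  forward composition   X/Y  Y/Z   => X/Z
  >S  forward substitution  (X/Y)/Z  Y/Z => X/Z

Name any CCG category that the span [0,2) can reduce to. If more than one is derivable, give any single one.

[0,4] S   >
  [0,2] S/NP   >
    [0,1] "on" : (S/NP)/S
    [1,2] "some" : S
  [2,4] NP   <
    [2,3] "near" : N
    [3,4] "river" : NP\N

S/NP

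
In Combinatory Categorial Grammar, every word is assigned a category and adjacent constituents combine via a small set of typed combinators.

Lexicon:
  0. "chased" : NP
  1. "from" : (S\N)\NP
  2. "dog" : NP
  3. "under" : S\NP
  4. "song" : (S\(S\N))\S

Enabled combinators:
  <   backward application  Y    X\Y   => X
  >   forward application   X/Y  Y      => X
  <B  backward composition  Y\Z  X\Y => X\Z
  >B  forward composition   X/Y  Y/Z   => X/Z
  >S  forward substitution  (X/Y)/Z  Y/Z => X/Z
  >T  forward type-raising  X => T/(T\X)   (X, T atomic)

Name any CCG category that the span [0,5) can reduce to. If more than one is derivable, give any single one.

S

[0,5] S   <
  [0,2] S\N   <
    [0,1] "chased" : NP
    [1,2] "from" : (S\N)\NP
  [2,5] S\(S\N)   <
    [2,4] S   >
      [2,3] S/(S\NP)   >T
        [2,3] "dog" : NP
      [3,4] "under" : S\NP
    [4,5] "song" : (S\(S\N))\S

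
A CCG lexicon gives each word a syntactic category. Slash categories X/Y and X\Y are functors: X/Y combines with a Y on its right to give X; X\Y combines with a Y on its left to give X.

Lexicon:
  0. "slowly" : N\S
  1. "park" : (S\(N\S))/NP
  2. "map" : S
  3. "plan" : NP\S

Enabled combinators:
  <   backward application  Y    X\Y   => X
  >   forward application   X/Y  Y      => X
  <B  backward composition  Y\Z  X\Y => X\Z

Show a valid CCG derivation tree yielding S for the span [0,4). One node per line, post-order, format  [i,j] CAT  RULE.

[0,4] S   <
  [0,1] "slowly" : N\S
  [1,4] S\(N\S)   >
    [1,2] "park" : (S\(N\S))/NP
    [2,4] NP   <
      [2,3] "map" : S
      [3,4] "plan" : NP\S

[0,1] N\S  lex  "slowly"
[1,2] (S\(N\S))/NP  lex  "park"
[2,3] S  lex  "map"
[3,4] NP\S  lex  "plan"
[2,4] NP  <  k=3
[1,4] S\(N\S)  >  k=2
[0,4] S  <  k=1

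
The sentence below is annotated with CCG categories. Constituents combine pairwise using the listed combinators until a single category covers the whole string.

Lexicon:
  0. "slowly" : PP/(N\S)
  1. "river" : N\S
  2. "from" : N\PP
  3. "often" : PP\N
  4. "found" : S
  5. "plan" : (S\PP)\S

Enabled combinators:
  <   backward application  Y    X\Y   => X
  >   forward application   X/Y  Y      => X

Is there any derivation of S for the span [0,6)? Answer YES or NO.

[0,6] S   <
  [0,4] PP   <
    [0,3] N   <
      [0,2] PP   >
        [0,1] "slowly" : PP/(N\S)
        [1,2] "river" : N\S
      [2,3] "from" : N\PP
    [3,4] "often" : PP\N
  [4,6] S\PP   <
    [4,5] "found" : S
    [5,6] "plan" : (S\PP)\S

YES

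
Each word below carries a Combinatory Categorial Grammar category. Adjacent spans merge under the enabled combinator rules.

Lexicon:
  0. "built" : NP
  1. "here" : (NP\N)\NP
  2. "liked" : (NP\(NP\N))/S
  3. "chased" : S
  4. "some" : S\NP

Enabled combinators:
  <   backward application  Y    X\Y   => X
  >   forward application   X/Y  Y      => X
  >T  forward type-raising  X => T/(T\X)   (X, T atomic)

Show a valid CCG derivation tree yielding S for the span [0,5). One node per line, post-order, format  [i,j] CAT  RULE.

[0,1] NP  lex  "built"
[1,2] (NP\N)\NP  lex  "here"
[0,2] NP\N  <  k=1
[2,3] (NP\(NP\N))/S  lex  "liked"
[3,4] S  lex  "chased"
[2,4] NP\(NP\N)  >  k=3
[0,4] NP  <  k=2
[4,5] S\NP  lex  "some"
[0,5] S  <  k=4

[0,5] S   <
  [0,4] NP   <
    [0,2] NP\N   <
      [0,1] "built" : NP
      [1,2] "here" : (NP\N)\NP
    [2,4] NP\(NP\N)   >
      [2,3] "liked" : (NP\(NP\N))/S
      [3,4] "chased" : S
  [4,5] "some" : S\NP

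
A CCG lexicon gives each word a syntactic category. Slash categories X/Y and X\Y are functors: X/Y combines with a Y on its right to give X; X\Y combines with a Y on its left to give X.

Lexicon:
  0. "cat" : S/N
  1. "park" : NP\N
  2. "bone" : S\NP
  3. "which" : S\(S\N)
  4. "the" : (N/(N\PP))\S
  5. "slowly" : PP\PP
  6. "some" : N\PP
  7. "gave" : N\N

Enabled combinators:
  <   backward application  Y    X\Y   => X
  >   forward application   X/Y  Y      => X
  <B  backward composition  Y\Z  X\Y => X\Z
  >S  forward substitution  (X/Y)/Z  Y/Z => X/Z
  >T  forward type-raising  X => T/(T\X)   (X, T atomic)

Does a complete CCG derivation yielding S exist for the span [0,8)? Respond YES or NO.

[0,8] S   >
  [0,1] "cat" : S/N
  [1,8] N   >
    [1,5] N/(N\PP)   <
      [1,4] S   <
        [1,3] S\N   <B
          [1,2] "park" : NP\N
          [2,3] "bone" : S\NP
        [3,4] "which" : S\(S\N)
      [4,5] "the" : (N/(N\PP))\S
    [5,8] N\PP   <B
      [5,6] "slowly" : PP\PP
      [6,8] N\PP   <B
        [6,7] "some" : N\PP
        [7,8] "gave" : N\N

YES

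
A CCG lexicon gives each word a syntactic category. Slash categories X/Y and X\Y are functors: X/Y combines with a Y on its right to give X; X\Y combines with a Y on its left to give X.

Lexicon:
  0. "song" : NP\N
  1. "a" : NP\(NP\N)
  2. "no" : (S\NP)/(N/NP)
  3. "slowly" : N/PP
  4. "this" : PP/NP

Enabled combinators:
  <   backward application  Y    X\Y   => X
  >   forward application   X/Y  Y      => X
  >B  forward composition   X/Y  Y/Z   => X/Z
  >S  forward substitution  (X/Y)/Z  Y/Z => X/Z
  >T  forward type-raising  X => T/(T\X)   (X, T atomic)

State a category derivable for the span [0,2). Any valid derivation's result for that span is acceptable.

NP

[0,5] S   <
  [0,2] NP   <
    [0,1] "song" : NP\N
    [1,2] "a" : NP\(NP\N)
  [2,5] S\NP   >
    [2,3] "no" : (S\NP)/(N/NP)
    [3,5] N/NP   >B
      [3,4] "slowly" : N/PP
      [4,5] "this" : PP/NP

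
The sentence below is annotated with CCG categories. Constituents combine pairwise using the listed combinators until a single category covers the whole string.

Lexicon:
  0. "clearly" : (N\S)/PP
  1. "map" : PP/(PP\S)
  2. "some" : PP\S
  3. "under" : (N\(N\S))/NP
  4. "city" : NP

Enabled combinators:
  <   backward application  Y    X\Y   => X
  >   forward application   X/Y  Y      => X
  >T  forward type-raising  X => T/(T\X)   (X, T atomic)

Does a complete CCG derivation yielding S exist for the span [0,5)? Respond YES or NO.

(N\S)/PP PP/(PP\S) PP\S (N\(N\S))/NP NP
CKY chart[0,5] = {N, N/(N\N), NP/(NP\N), PP/(PP\N), S/(S\N)}; S ∉ chart

NO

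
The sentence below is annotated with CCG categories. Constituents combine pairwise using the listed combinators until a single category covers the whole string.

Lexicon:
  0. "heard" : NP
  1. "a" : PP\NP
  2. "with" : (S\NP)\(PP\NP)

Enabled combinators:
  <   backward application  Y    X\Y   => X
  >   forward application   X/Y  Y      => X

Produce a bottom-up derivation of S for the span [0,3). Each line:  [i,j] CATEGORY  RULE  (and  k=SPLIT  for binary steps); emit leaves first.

[0,3] S   <
  [0,1] "heard" : NP
  [1,3] S\NP   <
    [1,2] "a" : PP\NP
    [2,3] "with" : (S\NP)\(PP\NP)

[0,1] NP  lex  "heard"
[1,2] PP\NP  lex  "a"
[2,3] (S\NP)\(PP\NP)  lex  "with"
[1,3] S\NP  <  k=2
[0,3] S  <  k=1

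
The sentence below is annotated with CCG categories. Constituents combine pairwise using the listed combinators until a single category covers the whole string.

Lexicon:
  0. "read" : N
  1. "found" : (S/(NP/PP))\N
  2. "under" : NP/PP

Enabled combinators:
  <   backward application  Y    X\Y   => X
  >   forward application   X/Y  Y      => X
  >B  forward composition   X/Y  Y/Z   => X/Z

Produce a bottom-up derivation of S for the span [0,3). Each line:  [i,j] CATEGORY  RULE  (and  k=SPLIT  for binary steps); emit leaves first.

[0,1] N  lex  "read"
[1,2] (S/(NP/PP))\N  lex  "found"
[0,2] S/(NP/PP)  <  k=1
[2,3] NP/PP  lex  "under"
[0,3] S  >  k=2

[0,3] S   >
  [0,2] S/(NP/PP)   <
    [0,1] "read" : N
    [1,2] "found" : (S/(NP/PP))\N
  [2,3] "under" : NP/PP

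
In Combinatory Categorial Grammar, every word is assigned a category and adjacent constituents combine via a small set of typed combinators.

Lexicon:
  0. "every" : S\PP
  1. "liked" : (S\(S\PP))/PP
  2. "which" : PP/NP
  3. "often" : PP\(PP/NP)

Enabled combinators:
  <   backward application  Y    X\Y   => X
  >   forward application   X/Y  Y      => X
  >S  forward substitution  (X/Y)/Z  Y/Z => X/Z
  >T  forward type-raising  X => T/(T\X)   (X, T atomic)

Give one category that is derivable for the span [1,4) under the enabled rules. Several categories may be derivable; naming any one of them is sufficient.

S\(S\PP)

[0,4] S   <
  [0,1] "every" : S\PP
  [1,4] S\(S\PP)   >
    [1,2] "liked" : (S\(S\PP))/PP
    [2,4] PP   <
      [2,3] "which" : PP/NP
      [3,4] "often" : PP\(PP/NP)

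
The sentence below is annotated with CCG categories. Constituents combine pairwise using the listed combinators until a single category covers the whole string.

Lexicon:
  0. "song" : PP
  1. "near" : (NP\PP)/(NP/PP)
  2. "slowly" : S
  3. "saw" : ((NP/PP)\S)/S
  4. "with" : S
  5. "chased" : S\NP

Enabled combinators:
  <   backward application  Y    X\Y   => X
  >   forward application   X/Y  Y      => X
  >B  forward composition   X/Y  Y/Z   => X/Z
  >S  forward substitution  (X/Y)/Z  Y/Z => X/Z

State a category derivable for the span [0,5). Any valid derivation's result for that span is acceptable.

[0,6] S   <
  [0,5] NP   <
    [0,1] "song" : PP
    [1,5] NP\PP   >
      [1,2] "near" : (NP\PP)/(NP/PP)
      [2,5] NP/PP   <
        [2,3] "slowly" : S
        [3,5] (NP/PP)\S   >
          [3,4] "saw" : ((NP/PP)\S)/S
          [4,5] "with" : S
  [5,6] "chased" : S\NP

NP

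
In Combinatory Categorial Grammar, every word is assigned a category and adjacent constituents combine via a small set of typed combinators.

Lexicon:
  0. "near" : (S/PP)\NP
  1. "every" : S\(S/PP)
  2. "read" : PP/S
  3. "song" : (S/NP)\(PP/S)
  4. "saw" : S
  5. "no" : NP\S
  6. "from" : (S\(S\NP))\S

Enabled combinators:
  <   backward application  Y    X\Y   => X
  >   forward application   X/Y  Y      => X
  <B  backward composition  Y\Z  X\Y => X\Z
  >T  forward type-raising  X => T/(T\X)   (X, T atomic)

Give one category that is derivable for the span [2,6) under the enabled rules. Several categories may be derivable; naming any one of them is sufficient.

[0,7] S   <
  [0,2] S\NP   <B
    [0,1] "near" : (S/PP)\NP
    [1,2] "every" : S\(S/PP)
  [2,7] S\(S\NP)   <
    [2,6] S   >
      [2,4] S/NP   <
        [2,3] "read" : PP/S
        [3,4] "song" : (S/NP)\(PP/S)
      [4,6] NP   >
        [4,5] NP/(NP\S)   >T
          [4,5] "saw" : S
        [5,6] "no" : NP\S
    [6,7] "from" : (S\(S\NP))\S

S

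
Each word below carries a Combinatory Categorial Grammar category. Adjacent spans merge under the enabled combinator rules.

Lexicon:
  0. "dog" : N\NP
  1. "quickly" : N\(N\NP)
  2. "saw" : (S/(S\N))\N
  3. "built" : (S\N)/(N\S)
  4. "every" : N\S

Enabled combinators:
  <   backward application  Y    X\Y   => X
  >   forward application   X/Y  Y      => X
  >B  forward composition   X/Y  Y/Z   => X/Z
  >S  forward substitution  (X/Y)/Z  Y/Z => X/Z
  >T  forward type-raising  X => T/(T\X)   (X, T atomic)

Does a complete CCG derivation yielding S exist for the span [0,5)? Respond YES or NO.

YES

[0,5] S   >
  [0,3] S/(S\N)   <
    [0,2] N   <
      [0,1] "dog" : N\NP
      [1,2] "quickly" : N\(N\NP)
    [2,3] "saw" : (S/(S\N))\N
  [3,5] S\N   >
    [3,4] "built" : (S\N)/(N\S)
    [4,5] "every" : N\S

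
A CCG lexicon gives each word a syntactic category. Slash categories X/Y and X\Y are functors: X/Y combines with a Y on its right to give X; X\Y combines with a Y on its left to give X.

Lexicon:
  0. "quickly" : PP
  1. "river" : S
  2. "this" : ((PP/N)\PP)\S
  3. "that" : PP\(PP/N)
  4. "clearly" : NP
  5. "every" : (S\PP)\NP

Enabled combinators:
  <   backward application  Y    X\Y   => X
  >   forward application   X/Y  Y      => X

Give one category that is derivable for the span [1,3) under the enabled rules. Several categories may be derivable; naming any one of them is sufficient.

(PP/N)\PP

[0,6] S   <
  [0,4] PP   <
    [0,3] PP/N   <
      [0,1] "quickly" : PP
      [1,3] (PP/N)\PP   <
        [1,2] "river" : S
        [2,3] "this" : ((PP/N)\PP)\S
    [3,4] "that" : PP\(PP/N)
  [4,6] S\PP   <
    [4,5] "clearly" : NP
    [5,6] "every" : (S\PP)\NP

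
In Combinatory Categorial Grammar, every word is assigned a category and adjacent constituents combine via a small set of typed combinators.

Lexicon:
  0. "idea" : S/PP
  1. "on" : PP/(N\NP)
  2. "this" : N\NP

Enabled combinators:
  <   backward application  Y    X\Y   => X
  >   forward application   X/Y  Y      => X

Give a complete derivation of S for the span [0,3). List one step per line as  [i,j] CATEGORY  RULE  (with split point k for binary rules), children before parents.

[0,3] S   >
  [0,1] "idea" : S/PP
  [1,3] PP   >
    [1,2] "on" : PP/(N\NP)
    [2,3] "this" : N\NP

[0,1] S/PP  lex  "idea"
[1,2] PP/(N\NP)  lex  "on"
[2,3] N\NP  lex  "this"
[1,3] PP  >  k=2
[0,3] S  >  k=1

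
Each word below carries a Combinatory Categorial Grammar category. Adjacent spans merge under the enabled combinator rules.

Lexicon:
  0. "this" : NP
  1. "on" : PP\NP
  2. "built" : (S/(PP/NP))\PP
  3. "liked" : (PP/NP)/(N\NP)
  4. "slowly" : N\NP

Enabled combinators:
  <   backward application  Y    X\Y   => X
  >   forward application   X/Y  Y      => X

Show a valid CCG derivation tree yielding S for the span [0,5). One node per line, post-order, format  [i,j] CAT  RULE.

[0,1] NP  lex  "this"
[1,2] PP\NP  lex  "on"
[0,2] PP  <  k=1
[2,3] (S/(PP/NP))\PP  lex  "built"
[0,3] S/(PP/NP)  <  k=2
[3,4] (PP/NP)/(N\NP)  lex  "liked"
[4,5] N\NP  lex  "slowly"
[3,5] PP/NP  >  k=4
[0,5] S  >  k=3

[0,5] S   >
  [0,3] S/(PP/NP)   <
    [0,2] PP   <
      [0,1] "this" : NP
      [1,2] "on" : PP\NP
    [2,3] "built" : (S/(PP/NP))\PP
  [3,5] PP/NP   >
    [3,4] "liked" : (PP/NP)/(N\NP)
    [4,5] "slowly" : N\NP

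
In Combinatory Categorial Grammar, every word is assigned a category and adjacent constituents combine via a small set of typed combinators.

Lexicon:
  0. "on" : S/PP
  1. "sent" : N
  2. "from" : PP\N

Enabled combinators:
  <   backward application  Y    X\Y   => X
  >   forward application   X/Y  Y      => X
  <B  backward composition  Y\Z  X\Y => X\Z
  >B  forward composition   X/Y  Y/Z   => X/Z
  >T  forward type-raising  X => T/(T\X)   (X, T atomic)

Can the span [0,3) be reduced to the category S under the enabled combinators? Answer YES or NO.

[0,3] S   >
  [0,1] "on" : S/PP
  [1,3] PP   <
    [1,2] "sent" : N
    [2,3] "from" : PP\N

YES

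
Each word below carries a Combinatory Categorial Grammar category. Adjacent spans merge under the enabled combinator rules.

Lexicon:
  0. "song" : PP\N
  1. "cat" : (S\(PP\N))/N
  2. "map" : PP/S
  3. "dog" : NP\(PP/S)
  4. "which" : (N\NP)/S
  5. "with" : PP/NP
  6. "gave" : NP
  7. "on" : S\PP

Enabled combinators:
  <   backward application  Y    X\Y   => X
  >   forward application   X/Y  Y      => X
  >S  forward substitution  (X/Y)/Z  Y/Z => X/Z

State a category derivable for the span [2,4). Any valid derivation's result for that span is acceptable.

[0,8] S   <
  [0,1] "song" : PP\N
  [1,8] S\(PP\N)   >
    [1,2] "cat" : (S\(PP\N))/N
    [2,8] N   <
      [2,4] NP   <
        [2,3] "map" : PP/S
        [3,4] "dog" : NP\(PP/S)
      [4,8] N\NP   >
        [4,5] "which" : (N\NP)/S
        [5,8] S   <
          [5,7] PP   >
            [5,6] "with" : PP/NP
            [6,7] "gave" : NP
          [7,8] "on" : S\PP

NP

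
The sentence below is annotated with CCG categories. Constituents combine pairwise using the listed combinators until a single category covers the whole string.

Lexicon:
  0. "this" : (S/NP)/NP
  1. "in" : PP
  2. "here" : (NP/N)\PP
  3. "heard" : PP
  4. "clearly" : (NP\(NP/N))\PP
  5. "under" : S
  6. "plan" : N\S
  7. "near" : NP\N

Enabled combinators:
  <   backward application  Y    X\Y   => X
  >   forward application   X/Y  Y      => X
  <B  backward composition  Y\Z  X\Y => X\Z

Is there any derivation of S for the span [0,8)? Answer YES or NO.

YES

[0,8] S   >
  [0,5] S/NP   >
    [0,1] "this" : (S/NP)/NP
    [1,5] NP   <
      [1,3] NP/N   <
        [1,2] "in" : PP
        [2,3] "here" : (NP/N)\PP
      [3,5] NP\(NP/N)   <
        [3,4] "heard" : PP
        [4,5] "clearly" : (NP\(NP/N))\PP
  [5,8] NP   <
    [5,6] "under" : S
    [6,8] NP\S   <B
      [6,7] "plan" : N\S
      [7,8] "near" : NP\N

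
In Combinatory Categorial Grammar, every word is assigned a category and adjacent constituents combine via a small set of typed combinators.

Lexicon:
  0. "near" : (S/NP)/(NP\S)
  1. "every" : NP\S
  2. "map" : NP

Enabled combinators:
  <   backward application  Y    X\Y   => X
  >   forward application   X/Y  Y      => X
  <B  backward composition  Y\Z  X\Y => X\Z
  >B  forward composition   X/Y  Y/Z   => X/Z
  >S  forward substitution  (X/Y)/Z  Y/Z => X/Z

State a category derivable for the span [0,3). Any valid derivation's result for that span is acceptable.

S

[0,3] S   >
  [0,2] S/NP   >
    [0,1] "near" : (S/NP)/(NP\S)
    [1,2] "every" : NP\S
  [2,3] "map" : NP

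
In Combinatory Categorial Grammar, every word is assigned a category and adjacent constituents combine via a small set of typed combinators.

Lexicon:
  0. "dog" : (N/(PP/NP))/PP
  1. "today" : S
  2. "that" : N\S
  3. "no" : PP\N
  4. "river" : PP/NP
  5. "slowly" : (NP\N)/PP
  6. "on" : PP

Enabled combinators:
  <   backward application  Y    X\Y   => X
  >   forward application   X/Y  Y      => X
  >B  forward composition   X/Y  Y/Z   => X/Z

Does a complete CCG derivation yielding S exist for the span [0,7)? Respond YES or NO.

NO

(N/(PP/NP))/PP S N\S PP\N PP/NP (NP\N)/PP PP
CKY chart[0,7] = {NP}; S ∉ chart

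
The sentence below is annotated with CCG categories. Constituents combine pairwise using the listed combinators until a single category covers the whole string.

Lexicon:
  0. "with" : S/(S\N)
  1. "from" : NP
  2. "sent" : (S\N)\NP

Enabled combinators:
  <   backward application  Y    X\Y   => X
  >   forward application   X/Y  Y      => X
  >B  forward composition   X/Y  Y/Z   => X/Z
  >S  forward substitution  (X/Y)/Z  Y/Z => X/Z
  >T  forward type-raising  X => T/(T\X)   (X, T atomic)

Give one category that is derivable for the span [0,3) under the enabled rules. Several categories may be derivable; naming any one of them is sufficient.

S

[0,3] S   >
  [0,1] "with" : S/(S\N)
  [1,3] S\N   <
    [1,2] "from" : NP
    [2,3] "sent" : (S\N)\NP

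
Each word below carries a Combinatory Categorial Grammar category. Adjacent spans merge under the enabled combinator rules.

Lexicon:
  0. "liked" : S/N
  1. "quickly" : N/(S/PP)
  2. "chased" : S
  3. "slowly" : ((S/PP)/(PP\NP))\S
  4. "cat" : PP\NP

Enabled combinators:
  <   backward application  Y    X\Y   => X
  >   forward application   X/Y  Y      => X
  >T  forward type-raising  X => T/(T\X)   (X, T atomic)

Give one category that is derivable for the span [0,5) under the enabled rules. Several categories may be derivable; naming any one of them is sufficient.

S

[0,5] S   >
  [0,1] "liked" : S/N
  [1,5] N   >
    [1,2] "quickly" : N/(S/PP)
    [2,5] S/PP   >
      [2,4] (S/PP)/(PP\NP)   <
        [2,3] "chased" : S
        [3,4] "slowly" : ((S/PP)/(PP\NP))\S
      [4,5] "cat" : PP\NP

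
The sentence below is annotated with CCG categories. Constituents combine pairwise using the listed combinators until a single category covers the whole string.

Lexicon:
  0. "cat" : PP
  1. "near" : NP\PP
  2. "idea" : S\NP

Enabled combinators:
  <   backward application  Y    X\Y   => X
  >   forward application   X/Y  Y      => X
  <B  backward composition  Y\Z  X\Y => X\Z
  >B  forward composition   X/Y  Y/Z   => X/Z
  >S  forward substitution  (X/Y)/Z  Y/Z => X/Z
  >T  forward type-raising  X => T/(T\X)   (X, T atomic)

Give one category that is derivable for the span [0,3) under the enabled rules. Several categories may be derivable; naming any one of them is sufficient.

[0,3] S   <
  [0,2] NP   <
    [0,1] "cat" : PP
    [1,2] "near" : NP\PP
  [2,3] "idea" : S\NP

S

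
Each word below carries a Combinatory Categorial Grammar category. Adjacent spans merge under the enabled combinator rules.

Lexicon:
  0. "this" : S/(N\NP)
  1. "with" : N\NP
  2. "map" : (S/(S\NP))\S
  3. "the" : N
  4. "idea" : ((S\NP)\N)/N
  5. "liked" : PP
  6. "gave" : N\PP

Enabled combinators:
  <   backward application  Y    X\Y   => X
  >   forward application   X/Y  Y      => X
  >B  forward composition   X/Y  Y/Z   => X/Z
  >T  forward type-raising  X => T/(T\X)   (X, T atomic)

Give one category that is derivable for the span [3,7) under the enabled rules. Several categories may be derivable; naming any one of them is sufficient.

[0,7] S   >
  [0,3] S/(S\NP)   <
    [0,2] S   >
      [0,1] "this" : S/(N\NP)
      [1,2] "with" : N\NP
    [2,3] "map" : (S/(S\NP))\S
  [3,7] S\NP   <
    [3,4] "the" : N
    [4,7] (S\NP)\N   >
      [4,5] "idea" : ((S\NP)\N)/N
      [5,7] N   >
        [5,6] N/(N\PP)   >T
          [5,6] "liked" : PP
        [6,7] "gave" : N\PP

S\NP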